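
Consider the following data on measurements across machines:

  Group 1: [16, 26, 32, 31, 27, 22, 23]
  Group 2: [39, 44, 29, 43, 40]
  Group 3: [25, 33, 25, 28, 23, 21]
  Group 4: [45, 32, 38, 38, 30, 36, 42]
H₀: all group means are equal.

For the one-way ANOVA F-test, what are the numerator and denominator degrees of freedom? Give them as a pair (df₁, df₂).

degrees of freedom = [3, 21]

k = 4 groups, N = 25 total
df = (k−1, N−k) = (4−1, 25−4) = (3, 21)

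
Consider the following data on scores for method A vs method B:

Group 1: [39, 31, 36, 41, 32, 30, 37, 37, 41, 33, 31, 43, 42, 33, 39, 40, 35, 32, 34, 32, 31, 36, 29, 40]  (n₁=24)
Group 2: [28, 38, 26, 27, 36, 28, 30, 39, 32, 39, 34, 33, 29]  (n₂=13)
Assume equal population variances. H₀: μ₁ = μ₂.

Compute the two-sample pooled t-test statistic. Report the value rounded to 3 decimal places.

test statistic = 2.218

x̄₁=35.583, s₁=4.242, n₁=24
x̄₂=32.231, s₂=4.658, n₂=13
s_p² = [23·4.242² + 12·4.658²]/35 = 19.2612
SE = √(s_p²·(1/24+1/13)) = 1.5113
t = (35.583−32.231)/1.5113 = 2.2183
df = 35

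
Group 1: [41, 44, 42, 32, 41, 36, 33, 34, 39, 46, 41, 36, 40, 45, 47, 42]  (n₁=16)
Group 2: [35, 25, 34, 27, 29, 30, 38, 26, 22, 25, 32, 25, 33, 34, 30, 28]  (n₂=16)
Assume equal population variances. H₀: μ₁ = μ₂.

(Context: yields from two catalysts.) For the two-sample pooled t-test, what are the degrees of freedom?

df = n₁ + n₂ − 2 = 16 + 16 − 2 = 30

degrees of freedom = 30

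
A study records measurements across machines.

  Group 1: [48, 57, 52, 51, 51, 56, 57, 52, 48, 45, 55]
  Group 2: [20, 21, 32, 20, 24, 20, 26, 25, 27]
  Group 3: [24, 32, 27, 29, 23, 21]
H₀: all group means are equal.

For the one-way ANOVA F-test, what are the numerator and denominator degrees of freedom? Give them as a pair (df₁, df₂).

k = 3 groups, N = 26 total
df = (k−1, N−k) = (3−1, 26−3) = (2, 23)

degrees of freedom = [2, 23]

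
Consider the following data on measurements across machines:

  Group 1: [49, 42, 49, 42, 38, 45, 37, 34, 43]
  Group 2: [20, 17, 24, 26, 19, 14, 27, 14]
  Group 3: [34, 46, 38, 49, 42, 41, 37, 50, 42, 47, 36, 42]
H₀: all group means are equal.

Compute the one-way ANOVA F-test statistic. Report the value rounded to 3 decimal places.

Group means [42.11, 20.12, 42.00], grand mean 36.000
SSB = Σnᵢ(x̄ᵢ−x̄)² = 2784.236; SSW = ΣΣ(x−x̄ᵢ)² = 691.764
MSB = 2784.236/2 = 1392.1181; MSW = 691.764/26 = 26.6063
F = MSB/MSW = 52.3229
df = (2, 26)

test statistic = 52.323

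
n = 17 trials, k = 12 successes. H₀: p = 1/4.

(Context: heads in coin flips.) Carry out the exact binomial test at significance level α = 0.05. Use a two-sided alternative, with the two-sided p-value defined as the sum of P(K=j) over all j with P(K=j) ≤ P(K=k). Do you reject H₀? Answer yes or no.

Exact binomial: n=17, k=12, p₀=1/4=0.2500
P(X=j) = C(n,j)·p₀^j·(1−p₀)^(n−j); p = Σ P(X=j) over j with P(X=j) ≤ P(X=12)
p-value (two-sided) = 0.00010
At α=0.05: p < α → reject H₀

reject H₀: yes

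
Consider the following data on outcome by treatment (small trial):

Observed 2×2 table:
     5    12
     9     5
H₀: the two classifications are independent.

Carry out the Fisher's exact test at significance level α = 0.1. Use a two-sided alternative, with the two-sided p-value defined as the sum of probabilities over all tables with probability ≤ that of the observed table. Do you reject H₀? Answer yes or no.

Margins: r₁=17, r₂=14, c₁=14, c₂=17, n=31
p_obs = C(17,5)·C(14,9)/C(31,14); sum pmf over tables with pmf ≤ p_obs
p-value (two-sided) = 0.07592
At α=0.1: p < α → reject H₀

reject H₀: yes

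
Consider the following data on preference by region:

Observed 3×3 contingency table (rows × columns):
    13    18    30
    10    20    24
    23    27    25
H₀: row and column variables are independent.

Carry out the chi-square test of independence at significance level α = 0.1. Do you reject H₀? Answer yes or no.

reject H₀: no

Row totals [61, 54, 75], col totals [46, 65, 79], n=190
χ² = (13−14.77)²/14.77 + (18−20.87)²/20.87 + (30−25.36)²/25.36 + (10−13.07)²/13.07 + (20−18.47)²/18.47 + (24−22.45)²/22.45 + (23−18.16)²/18.16 + (27−25.66)²/25.66 + (25−31.18)²/31.18 = 4.9969
df = 4
p-value (upper-tail) = 0.28761
At α=0.1: p ≥ α → fail to reject H₀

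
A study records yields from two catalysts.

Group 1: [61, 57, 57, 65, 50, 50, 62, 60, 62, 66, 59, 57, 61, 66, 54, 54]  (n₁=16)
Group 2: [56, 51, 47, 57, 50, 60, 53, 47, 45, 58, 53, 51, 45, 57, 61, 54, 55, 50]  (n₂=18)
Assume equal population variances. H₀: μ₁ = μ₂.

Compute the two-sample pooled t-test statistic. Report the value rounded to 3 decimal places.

test statistic = 3.527

x̄₁=58.812, s₁=5.063, n₁=16
x̄₂=52.778, s₂=4.906, n₂=18
s_p² = [15·5.063² + 17·4.906²]/32 = 24.7984
SE = √(s_p²·(1/16+1/18)) = 1.7110
t = (58.812−52.778)/1.7110 = 3.5270
df = 32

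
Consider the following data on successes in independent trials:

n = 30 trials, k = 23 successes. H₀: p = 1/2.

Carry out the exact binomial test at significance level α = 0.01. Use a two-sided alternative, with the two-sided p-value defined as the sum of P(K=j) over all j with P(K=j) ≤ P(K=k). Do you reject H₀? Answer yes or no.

Exact binomial: n=30, k=23, p₀=1/2=0.5000
P(X=j) = C(n,j)·p₀^j·(1−p₀)^(n−j); p = Σ P(X=j) over j with P(X=j) ≤ P(X=23)
p-value (two-sided) = 0.00522
At α=0.01: p < α → reject H₀

reject H₀: yes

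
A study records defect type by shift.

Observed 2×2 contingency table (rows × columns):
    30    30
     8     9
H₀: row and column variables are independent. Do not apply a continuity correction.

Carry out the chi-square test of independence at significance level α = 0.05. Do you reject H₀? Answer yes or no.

Row totals [60, 17], col totals [38, 39], n=77
χ² = (30−29.61)²/29.61 + (30−30.39)²/30.39 + (8−8.39)²/8.39 + (9−8.61)²/8.61 = 0.0458
df = 1
p-value (upper-tail) = 0.83046
At α=0.05: p ≥ α → fail to reject H₀

reject H₀: no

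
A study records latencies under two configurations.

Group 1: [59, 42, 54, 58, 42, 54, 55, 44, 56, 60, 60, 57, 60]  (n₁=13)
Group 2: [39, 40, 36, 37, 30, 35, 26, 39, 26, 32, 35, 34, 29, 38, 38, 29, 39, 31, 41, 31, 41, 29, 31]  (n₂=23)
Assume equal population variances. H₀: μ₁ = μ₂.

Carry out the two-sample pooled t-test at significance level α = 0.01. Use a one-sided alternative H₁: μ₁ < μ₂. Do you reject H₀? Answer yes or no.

reject H₀: no

x̄₁=53.923, s₁=6.776, n₁=13
x̄₂=34.174, s₂=4.793, n₂=23
s_p² = [12·6.776² + 22·4.793²]/34 = 31.0655
SE = √(s_p²·(1/13+1/23)) = 1.9340
t = (53.923−34.174)/1.9340 = 10.2116
df = 34
p-value (one-sided, H₁ less) = 1.00000
At α=0.01: p ≥ α → fail to reject H₀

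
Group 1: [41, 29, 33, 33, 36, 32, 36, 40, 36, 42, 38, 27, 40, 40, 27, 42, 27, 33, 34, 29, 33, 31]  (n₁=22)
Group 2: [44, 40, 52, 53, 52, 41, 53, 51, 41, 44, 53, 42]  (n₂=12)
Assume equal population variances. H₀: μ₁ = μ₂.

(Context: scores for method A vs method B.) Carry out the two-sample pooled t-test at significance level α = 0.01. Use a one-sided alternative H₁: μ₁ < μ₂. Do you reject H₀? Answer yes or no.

reject H₀: yes

x̄₁=34.500, s₁=4.983, n₁=22
x̄₂=47.167, s₂=5.540, n₂=12
s_p² = [21·4.983² + 11·5.540²]/32 = 26.8490
SE = √(s_p²·(1/22+1/12)) = 1.8595
t = (34.500−47.167)/1.8595 = -6.8118
df = 32
p-value (one-sided, H₁ less) = 0.00000
At α=0.01: p < α → reject H₀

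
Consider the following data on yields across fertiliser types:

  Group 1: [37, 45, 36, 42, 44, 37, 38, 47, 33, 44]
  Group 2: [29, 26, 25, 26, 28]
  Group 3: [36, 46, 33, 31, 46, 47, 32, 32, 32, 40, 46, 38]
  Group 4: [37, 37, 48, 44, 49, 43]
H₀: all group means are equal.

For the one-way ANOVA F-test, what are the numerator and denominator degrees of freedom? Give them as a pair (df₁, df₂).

k = 4 groups, N = 33 total
df = (k−1, N−k) = (4−1, 33−4) = (3, 29)

degrees of freedom = [3, 29]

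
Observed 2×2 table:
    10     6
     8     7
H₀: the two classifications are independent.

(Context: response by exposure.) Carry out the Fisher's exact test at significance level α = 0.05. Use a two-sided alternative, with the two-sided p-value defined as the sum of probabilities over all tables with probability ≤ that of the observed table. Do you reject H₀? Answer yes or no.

reject H₀: no

Margins: r₁=16, r₂=15, c₁=18, c₂=13, n=31
p_obs = C(16,10)·C(15,8)/C(31,18); sum pmf over tables with pmf ≤ p_obs
p-value (two-sided) = 0.72239
At α=0.05: p ≥ α → fail to reject H₀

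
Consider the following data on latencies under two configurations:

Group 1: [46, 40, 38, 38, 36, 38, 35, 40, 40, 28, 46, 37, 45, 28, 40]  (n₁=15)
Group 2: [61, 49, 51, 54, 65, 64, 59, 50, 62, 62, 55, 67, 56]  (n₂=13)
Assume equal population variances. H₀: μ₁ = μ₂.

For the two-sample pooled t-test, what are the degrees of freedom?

df = n₁ + n₂ − 2 = 15 + 13 − 2 = 26

degrees of freedom = 26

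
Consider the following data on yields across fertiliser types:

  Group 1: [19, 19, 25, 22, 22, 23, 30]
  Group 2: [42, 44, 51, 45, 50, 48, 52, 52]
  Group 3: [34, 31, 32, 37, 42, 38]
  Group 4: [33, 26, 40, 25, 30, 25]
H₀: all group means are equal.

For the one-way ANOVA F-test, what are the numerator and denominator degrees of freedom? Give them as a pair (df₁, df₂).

degrees of freedom = [3, 23]

k = 4 groups, N = 27 total
df = (k−1, N−k) = (4−1, 27−4) = (3, 23)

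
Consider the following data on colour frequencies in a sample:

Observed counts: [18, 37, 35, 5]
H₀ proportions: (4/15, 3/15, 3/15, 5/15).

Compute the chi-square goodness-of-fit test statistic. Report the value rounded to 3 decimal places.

test statistic = 55.105

n = 95; E_i = n·p_i = [25.33, 19.00, 19.00, 31.67]
χ² = (18−25.33)²/25.33 + (37−19.00)²/19.00 + (35−19.00)²/19.00 + (5−31.67)²/31.67 = 55.1053
df = 3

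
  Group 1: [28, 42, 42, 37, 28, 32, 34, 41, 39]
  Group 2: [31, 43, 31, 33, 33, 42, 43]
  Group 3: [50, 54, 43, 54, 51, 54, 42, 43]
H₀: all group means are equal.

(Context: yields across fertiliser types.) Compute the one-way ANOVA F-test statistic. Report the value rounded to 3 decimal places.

test statistic = 13.782

Group means [35.89, 36.57, 48.88], grand mean 40.417
SSB = Σnᵢ(x̄ᵢ−x̄)² = 860.355; SSW = ΣΣ(x−x̄ᵢ)² = 655.478
MSB = 860.355/2 = 430.1776; MSW = 655.478/21 = 31.2132
F = MSB/MSW = 13.7819
df = (2, 21)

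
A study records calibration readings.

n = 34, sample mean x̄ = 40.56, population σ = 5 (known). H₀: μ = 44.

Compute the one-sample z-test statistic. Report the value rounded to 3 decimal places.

SE = σ/√n = 5/√34 = 0.8575
z = (x̄−μ₀)/SE = (40.56−44)/0.8575 = -4.0117

test statistic = -4.012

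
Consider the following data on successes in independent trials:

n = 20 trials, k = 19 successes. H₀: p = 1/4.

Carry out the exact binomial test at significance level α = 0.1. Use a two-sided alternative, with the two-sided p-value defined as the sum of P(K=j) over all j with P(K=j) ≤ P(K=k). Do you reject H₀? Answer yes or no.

Exact binomial: n=20, k=19, p₀=1/4=0.2500
P(X=j) = C(n,j)·p₀^j·(1−p₀)^(n−j); p = Σ P(X=j) over j with P(X=j) ≤ P(X=19)
p-value (two-sided) = 0.00000
At α=0.1: p < α → reject H₀

reject H₀: yes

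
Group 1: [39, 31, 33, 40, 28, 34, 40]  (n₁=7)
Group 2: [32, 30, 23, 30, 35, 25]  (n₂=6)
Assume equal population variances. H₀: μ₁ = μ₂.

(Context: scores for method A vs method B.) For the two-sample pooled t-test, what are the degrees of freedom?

df = n₁ + n₂ − 2 = 7 + 6 − 2 = 11

degrees of freedom = 11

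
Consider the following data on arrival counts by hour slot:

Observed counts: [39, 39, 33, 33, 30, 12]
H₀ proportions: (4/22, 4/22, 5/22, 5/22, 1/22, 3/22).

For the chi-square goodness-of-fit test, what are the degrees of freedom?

df = k − 1 = 6 − 1 = 5

degrees of freedom = 5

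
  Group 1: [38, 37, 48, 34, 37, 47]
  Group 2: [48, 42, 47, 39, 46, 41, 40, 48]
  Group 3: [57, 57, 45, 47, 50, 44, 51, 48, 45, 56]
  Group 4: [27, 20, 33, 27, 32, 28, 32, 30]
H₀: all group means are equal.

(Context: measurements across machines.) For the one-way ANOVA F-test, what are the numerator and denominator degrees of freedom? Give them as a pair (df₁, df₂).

degrees of freedom = [3, 28]

k = 4 groups, N = 32 total
df = (k−1, N−k) = (4−1, 32−4) = (3, 28)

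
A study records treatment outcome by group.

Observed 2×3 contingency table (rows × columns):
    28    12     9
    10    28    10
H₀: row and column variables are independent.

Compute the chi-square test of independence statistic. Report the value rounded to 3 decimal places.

test statistic = 14.970

Row totals [49, 48], col totals [38, 40, 19], n=97
χ² = (28−19.20)²/19.20 + (12−20.21)²/20.21 + (9−9.60)²/9.60 + (10−18.80)²/18.80 + (28−19.79)²/19.79 + (10−9.40)²/9.40 = 14.9702
df = 2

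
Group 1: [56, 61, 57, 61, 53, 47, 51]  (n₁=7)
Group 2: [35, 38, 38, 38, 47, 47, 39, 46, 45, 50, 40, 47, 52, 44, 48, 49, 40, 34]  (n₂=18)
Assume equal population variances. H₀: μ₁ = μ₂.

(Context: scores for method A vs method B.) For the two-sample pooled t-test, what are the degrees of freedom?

degrees of freedom = 23

df = n₁ + n₂ − 2 = 7 + 18 − 2 = 23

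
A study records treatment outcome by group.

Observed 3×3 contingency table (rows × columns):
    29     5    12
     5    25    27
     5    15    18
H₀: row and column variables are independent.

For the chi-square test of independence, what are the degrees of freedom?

df = (r−1)(c−1) = (3−1)·(3−1) = 4

degrees of freedom = 4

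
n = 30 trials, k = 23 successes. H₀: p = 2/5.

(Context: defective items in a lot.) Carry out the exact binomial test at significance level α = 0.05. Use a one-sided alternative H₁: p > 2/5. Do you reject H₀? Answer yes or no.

Exact binomial: n=30, k=23, p₀=2/5=0.4000
P(X≥23) from Σ C(n,i)·p₀^i·(1−p₀)^(n−i)
p-value (one-sided, H₁ greater) = 0.00005
At α=0.05: p < α → reject H₀

reject H₀: yes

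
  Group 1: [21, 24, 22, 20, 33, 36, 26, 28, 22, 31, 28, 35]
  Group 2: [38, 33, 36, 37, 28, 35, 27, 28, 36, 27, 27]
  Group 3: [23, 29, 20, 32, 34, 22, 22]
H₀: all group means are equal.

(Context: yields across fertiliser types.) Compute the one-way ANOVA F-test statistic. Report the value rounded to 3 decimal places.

Group means [27.17, 32.00, 26.00], grand mean 28.667
SSB = Σnᵢ(x̄ᵢ−x̄)² = 199.000; SSW = ΣΣ(x−x̄ᵢ)² = 739.667
MSB = 199.000/2 = 99.5000; MSW = 739.667/27 = 27.3951
F = MSB/MSW = 3.6320
df = (2, 27)

test statistic = 3.632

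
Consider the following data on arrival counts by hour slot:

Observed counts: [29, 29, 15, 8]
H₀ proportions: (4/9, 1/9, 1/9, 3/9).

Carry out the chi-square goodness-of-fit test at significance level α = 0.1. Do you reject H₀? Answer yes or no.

n = 81; E_i = n·p_i = [36.00, 9.00, 9.00, 27.00]
χ² = (29−36.00)²/36.00 + (29−9.00)²/9.00 + (15−9.00)²/9.00 + (8−27.00)²/27.00 = 63.1759
df = 3
p-value (upper-tail) = 0.00000
At α=0.1: p < α → reject H₀

reject H₀: yes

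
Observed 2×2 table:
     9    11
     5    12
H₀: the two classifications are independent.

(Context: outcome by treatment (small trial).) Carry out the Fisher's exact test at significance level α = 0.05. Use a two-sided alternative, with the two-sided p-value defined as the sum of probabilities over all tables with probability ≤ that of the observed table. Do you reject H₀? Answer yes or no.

Margins: r₁=20, r₂=17, c₁=14, c₂=23, n=37
p_obs = C(20,9)·C(17,5)/C(37,14); sum pmf over tables with pmf ≤ p_obs
p-value (two-sided) = 0.49786
At α=0.05: p ≥ α → fail to reject H₀

reject H₀: no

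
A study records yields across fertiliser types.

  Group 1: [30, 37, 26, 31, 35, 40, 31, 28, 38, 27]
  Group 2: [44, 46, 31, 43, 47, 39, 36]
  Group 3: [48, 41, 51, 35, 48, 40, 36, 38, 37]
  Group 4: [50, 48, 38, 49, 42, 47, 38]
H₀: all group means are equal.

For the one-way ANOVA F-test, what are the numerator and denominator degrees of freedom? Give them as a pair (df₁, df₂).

degrees of freedom = [3, 29]

k = 4 groups, N = 33 total
df = (k−1, N−k) = (4−1, 33−4) = (3, 29)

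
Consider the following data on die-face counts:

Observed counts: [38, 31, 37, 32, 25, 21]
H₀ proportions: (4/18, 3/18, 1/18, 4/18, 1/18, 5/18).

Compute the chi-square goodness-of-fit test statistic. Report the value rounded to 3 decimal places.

n = 184; E_i = n·p_i = [40.89, 30.67, 10.22, 40.89, 10.22, 51.11]
χ² = (38−40.89)²/40.89 + (31−30.67)²/30.67 + (37−10.22)²/10.22 + (32−40.89)²/40.89 + (25−10.22)²/10.22 + (21−51.11)²/51.11 = 111.3891
df = 5

test statistic = 111.389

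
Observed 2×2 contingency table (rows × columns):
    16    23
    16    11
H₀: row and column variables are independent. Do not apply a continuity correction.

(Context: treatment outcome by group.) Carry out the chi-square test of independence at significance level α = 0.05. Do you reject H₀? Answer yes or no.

reject H₀: no

Row totals [39, 27], col totals [32, 34], n=66
χ² = (16−18.91)²/18.91 + (23−20.09)²/20.09 + (16−13.09)²/13.09 + (11−13.91)²/13.91 = 2.1237
df = 1
p-value (upper-tail) = 0.14504
At α=0.05: p ≥ α → fail to reject H₀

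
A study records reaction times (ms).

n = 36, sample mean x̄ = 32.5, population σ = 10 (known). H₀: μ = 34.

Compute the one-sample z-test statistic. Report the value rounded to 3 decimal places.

test statistic = -0.900

SE = σ/√n = 10/√36 = 1.6667
z = (x̄−μ₀)/SE = (32.5−34)/1.6667 = -0.9000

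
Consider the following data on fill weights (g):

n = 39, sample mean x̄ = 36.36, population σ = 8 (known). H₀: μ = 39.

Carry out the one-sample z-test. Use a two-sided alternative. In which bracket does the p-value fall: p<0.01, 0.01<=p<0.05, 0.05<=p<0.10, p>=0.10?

SE = σ/√n = 8/√39 = 1.2810
z = (x̄−μ₀)/SE = (36.36−39)/1.2810 = -2.0608
p-value (two-sided) = 0.03932
→ bracket: 0.01<=p<0.05

p-value bracket: 0.01<=p<0.05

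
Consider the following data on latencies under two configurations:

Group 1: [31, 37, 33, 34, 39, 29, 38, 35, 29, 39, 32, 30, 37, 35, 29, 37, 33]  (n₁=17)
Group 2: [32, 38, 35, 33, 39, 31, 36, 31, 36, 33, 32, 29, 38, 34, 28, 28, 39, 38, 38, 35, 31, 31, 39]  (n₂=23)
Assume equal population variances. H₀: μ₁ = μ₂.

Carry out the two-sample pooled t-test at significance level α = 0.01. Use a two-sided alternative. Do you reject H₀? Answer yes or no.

reject H₀: no

x̄₁=33.941, s₁=3.544, n₁=17
x̄₂=34.087, s₂=3.642, n₂=23
s_p² = [16·3.544² + 22·3.642²]/38 = 12.9676
SE = √(s_p²·(1/17+1/23)) = 1.1518
t = (33.941−34.087)/1.1518 = -0.1266
df = 38
p-value (two-sided) = 0.89995
At α=0.01: p ≥ α → fail to reject H₀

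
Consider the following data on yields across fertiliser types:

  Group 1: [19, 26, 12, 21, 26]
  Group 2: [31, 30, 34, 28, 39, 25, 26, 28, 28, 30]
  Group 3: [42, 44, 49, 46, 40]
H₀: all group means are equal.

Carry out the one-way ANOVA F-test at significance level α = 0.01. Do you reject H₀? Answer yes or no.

reject H₀: yes

Group means [20.80, 29.90, 44.20], grand mean 31.200
SSB = Σnᵢ(x̄ᵢ−x̄)² = 1402.700; SSW = ΣΣ(x−x̄ᵢ)² = 334.500
MSB = 1402.700/2 = 701.3500; MSW = 334.500/17 = 19.6765
F = MSB/MSW = 35.6441
df = (2, 17)
p-value (upper-tail) = 0.00000
At α=0.01: p < α → reject H₀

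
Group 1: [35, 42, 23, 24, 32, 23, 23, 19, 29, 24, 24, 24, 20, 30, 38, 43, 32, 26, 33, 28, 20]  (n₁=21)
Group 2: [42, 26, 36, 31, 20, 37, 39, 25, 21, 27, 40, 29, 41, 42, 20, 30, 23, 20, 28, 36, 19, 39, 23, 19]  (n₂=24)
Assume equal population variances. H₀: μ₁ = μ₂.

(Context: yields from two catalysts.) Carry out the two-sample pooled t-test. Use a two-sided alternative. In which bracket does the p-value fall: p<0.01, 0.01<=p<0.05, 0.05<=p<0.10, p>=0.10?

p-value bracket: p>=0.10

x̄₁=28.190, s₁=7.012, n₁=21
x̄₂=29.708, s₂=8.254, n₂=24
s_p² = [20·7.012² + 23·8.254²]/43 = 59.3069
SE = √(s_p²·(1/21+1/24)) = 2.3011
t = (28.190−29.708)/2.3011 = -0.6596
df = 43
p-value (two-sided) = 0.51302
→ bracket: p>=0.10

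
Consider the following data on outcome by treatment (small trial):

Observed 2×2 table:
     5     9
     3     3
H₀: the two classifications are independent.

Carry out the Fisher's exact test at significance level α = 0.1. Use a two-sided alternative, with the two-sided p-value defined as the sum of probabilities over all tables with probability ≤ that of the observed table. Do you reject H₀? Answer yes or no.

reject H₀: no

Margins: r₁=14, r₂=6, c₁=8, c₂=12, n=20
p_obs = C(14,5)·C(6,3)/C(20,8); sum pmf over tables with pmf ≤ p_obs
p-value (two-sided) = 0.64241
At α=0.1: p ≥ α → fail to reject H₀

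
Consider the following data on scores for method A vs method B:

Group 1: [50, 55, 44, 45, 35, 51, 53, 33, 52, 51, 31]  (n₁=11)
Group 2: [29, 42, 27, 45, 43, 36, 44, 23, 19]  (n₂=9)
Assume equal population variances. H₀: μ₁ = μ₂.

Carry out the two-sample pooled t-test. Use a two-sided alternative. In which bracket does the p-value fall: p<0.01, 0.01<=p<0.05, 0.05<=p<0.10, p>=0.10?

p-value bracket: 0.01<=p<0.05

x̄₁=45.455, s₁=8.653, n₁=11
x̄₂=34.222, s₂=9.935, n₂=9
s_p² = [10·8.653² + 8·9.935²]/18 = 85.4602
SE = √(s_p²·(1/11+1/9)) = 4.1551
t = (45.455−34.222)/4.1551 = 2.7033
df = 18
p-value (two-sided) = 0.01455
→ bracket: 0.01<=p<0.05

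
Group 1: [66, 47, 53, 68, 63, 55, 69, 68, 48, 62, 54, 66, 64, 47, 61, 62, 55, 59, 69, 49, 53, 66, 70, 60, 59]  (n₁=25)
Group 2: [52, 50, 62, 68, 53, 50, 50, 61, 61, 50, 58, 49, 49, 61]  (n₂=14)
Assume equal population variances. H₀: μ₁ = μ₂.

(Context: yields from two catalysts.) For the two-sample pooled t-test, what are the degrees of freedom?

degrees of freedom = 37

df = n₁ + n₂ − 2 = 25 + 14 − 2 = 37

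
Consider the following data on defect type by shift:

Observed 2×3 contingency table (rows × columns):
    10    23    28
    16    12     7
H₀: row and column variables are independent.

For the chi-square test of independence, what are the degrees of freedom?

df = (r−1)(c−1) = (2−1)·(3−1) = 2

degrees of freedom = 2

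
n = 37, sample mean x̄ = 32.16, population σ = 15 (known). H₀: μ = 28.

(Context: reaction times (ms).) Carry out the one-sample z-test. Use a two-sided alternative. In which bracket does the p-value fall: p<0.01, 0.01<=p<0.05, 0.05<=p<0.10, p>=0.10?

p-value bracket: 0.05<=p<0.10

SE = σ/√n = 15/√37 = 2.4660
z = (x̄−μ₀)/SE = (32.16−28)/2.4660 = 1.6870
p-value (two-sided) = 0.09161
→ bracket: 0.05<=p<0.10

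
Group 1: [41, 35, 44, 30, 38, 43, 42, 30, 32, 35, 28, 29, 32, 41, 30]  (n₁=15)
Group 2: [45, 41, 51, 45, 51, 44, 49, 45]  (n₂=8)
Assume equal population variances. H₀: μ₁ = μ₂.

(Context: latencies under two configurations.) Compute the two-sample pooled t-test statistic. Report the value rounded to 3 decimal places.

x̄₁=35.333, s₁=5.678, n₁=15
x̄₂=46.375, s₂=3.583, n₂=8
s_p² = [14·5.678² + 7·3.583²]/21 = 25.7718
SE = √(s_p²·(1/15+1/8)) = 2.2225
t = (35.333−46.375)/2.2225 = -4.9681
df = 21

test statistic = -4.968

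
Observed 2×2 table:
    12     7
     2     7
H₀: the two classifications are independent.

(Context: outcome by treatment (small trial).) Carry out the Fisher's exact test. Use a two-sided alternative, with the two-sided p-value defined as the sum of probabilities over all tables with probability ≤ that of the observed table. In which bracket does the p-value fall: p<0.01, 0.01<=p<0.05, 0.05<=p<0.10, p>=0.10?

Margins: r₁=19, r₂=9, c₁=14, c₂=14, n=28
p_obs = C(19,12)·C(9,2)/C(28,14); sum pmf over tables with pmf ≤ p_obs
p-value (two-sided) = 0.10319
→ bracket: p>=0.10

p-value bracket: p>=0.10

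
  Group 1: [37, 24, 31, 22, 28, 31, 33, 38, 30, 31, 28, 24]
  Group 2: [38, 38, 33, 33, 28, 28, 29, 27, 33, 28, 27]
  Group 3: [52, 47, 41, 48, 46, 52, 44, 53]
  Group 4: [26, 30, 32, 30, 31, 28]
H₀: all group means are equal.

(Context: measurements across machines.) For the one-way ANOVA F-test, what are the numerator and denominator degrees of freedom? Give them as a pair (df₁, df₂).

k = 4 groups, N = 37 total
df = (k−1, N−k) = (4−1, 37−4) = (3, 33)

degrees of freedom = [3, 33]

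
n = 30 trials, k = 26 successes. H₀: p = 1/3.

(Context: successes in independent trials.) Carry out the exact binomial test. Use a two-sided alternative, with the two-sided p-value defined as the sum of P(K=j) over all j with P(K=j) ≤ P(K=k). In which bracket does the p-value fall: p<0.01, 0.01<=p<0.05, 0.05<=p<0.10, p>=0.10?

Exact binomial: n=30, k=26, p₀=1/3=0.3333
P(X=j) = C(n,j)·p₀^j·(1−p₀)^(n−j); p = Σ P(X=j) over j with P(X=j) ≤ P(X=26)
p-value (two-sided) = 0.00000
→ bracket: p<0.01

p-value bracket: p<0.01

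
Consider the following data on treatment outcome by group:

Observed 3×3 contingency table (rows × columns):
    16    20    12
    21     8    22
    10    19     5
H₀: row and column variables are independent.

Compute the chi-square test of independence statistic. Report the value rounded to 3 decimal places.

Row totals [48, 51, 34], col totals [47, 47, 39], n=133
χ² = (16−16.96)²/16.96 + (20−16.96)²/16.96 + (12−14.08)²/14.08 + (21−18.02)²/18.02 + (8−18.02)²/18.02 + (22−14.95)²/14.95 + (10−12.02)²/12.02 + (19−12.02)²/12.02 + (5−9.97)²/9.97 = 17.1651
df = 4

test statistic = 17.165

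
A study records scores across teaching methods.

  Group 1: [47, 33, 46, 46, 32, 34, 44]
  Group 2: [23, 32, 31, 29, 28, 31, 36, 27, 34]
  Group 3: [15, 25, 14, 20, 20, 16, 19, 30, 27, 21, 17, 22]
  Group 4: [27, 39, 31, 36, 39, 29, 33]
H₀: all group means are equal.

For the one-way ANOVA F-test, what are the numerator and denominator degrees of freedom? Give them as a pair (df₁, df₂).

degrees of freedom = [3, 31]

k = 4 groups, N = 35 total
df = (k−1, N−k) = (4−1, 35−4) = (3, 31)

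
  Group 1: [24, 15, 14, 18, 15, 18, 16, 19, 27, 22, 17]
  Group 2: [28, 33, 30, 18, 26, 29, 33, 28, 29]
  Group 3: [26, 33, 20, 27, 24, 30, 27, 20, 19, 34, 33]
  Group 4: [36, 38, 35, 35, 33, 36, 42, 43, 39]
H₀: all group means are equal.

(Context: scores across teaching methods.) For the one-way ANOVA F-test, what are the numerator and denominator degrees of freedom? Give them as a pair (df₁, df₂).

degrees of freedom = [3, 36]

k = 4 groups, N = 40 total
df = (k−1, N−k) = (4−1, 40−4) = (3, 36)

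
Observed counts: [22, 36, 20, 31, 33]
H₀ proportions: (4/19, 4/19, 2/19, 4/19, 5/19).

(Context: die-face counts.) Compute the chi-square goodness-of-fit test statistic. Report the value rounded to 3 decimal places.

test statistic = 5.591

n = 142; E_i = n·p_i = [29.89, 29.89, 14.95, 29.89, 37.37]
χ² = (22−29.89)²/29.89 + (36−29.89)²/29.89 + (20−14.95)²/14.95 + (31−29.89)²/29.89 + (33−37.37)²/37.37 = 5.5912
df = 4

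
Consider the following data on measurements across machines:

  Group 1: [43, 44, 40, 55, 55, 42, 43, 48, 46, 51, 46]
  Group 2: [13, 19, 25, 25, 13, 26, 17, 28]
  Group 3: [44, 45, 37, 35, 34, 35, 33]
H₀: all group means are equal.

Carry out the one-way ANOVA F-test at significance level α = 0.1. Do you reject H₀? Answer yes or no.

Group means [46.64, 20.75, 37.57], grand mean 36.231
SSB = Σnᵢ(x̄ᵢ−x̄)² = 3120.856; SSW = ΣΣ(x−x̄ᵢ)² = 657.760
MSB = 3120.856/2 = 1560.4278; MSW = 657.760/23 = 28.5982
F = MSB/MSW = 54.5638
df = (2, 23)
p-value (upper-tail) = 0.00000
At α=0.1: p < α → reject H₀

reject H₀: yes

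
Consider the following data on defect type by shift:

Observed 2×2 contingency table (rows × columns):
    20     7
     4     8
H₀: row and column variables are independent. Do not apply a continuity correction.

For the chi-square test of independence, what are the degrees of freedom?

degrees of freedom = 1

df = (r−1)(c−1) = (2−1)·(2−1) = 1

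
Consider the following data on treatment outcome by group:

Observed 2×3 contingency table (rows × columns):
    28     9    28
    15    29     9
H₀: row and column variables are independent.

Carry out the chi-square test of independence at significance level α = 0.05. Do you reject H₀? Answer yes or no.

reject H₀: yes

Row totals [65, 53], col totals [43, 38, 37], n=118
χ² = (28−23.69)²/23.69 + (9−20.93)²/20.93 + (28−20.38)²/20.38 + (15−19.31)²/19.31 + (29−17.07)²/17.07 + (9−16.62)²/16.62 = 23.2332
df = 2
p-value (upper-tail) = 0.00001
At α=0.05: p < α → reject H₀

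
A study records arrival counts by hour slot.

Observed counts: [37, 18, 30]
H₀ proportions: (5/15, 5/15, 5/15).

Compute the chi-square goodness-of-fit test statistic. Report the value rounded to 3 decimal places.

n = 85; E_i = n·p_i = [28.33, 28.33, 28.33]
χ² = (37−28.33)²/28.33 + (18−28.33)²/28.33 + (30−28.33)²/28.33 = 6.5176
df = 2

test statistic = 6.518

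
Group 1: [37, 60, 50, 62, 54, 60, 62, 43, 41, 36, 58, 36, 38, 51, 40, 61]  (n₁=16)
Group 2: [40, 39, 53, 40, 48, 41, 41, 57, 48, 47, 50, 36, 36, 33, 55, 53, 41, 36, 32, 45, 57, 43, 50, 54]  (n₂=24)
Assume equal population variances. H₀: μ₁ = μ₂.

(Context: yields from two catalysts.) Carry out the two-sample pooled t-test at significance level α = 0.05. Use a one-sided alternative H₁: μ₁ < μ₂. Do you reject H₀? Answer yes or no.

x̄₁=49.312, s₁=10.384, n₁=16
x̄₂=44.792, s₂=7.695, n₂=24
s_p² = [15·10.384² + 23·7.695²]/38 = 78.4052
SE = √(s_p²·(1/16+1/24)) = 2.8578
t = (49.312−44.792)/2.8578 = 1.5819
df = 38
p-value (one-sided, H₁ less) = 0.93902
At α=0.05: p ≥ α → fail to reject H₀

reject H₀: no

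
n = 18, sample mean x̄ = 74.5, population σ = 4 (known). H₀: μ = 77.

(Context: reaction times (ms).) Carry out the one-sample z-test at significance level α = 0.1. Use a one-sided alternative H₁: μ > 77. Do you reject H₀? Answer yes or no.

reject H₀: no

SE = σ/√n = 4/√18 = 0.9428
z = (x̄−μ₀)/SE = (74.5−77)/0.9428 = -2.6517
p-value (one-sided, H₁ greater) = 0.99600
At α=0.1: p ≥ α → fail to reject H₀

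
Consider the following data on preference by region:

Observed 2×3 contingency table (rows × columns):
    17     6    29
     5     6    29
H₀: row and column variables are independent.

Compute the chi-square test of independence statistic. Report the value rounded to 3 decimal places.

test statistic = 5.066

Row totals [52, 40], col totals [22, 12, 58], n=92
χ² = (17−12.43)²/12.43 + (6−6.78)²/6.78 + (29−32.78)²/32.78 + (5−9.57)²/9.57 + (6−5.22)²/5.22 + (29−25.22)²/25.22 = 5.0664
df = 2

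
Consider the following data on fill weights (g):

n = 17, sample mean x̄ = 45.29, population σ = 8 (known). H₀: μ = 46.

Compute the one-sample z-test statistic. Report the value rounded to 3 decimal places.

SE = σ/√n = 8/√17 = 1.9403
z = (x̄−μ₀)/SE = (45.29−46)/1.9403 = -0.3659

test statistic = -0.366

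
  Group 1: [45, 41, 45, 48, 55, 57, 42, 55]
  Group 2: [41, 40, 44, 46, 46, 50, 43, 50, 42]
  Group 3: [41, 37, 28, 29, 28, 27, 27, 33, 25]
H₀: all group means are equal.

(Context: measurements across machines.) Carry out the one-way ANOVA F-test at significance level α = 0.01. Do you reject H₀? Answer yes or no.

reject H₀: yes

Group means [48.50, 44.67, 30.56], grand mean 40.962
SSB = Σnᵢ(x̄ᵢ−x̄)² = 1552.739; SSW = ΣΣ(x−x̄ᵢ)² = 614.222
MSB = 1552.739/2 = 776.3697; MSW = 614.222/23 = 26.7053
F = MSB/MSW = 29.0717
df = (2, 23)
p-value (upper-tail) = 0.00000
At α=0.01: p < α → reject H₀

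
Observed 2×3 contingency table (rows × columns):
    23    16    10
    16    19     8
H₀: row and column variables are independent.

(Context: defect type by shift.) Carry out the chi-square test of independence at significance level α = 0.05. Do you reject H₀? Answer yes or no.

Row totals [49, 43], col totals [39, 35, 18], n=92
χ² = (23−20.77)²/20.77 + (16−18.64)²/18.64 + (10−9.59)²/9.59 + (16−18.23)²/18.23 + (19−16.36)²/16.36 + (8−8.41)²/8.41 = 1.3502
df = 2
p-value (upper-tail) = 0.50910
At α=0.05: p ≥ α → fail to reject H₀

reject H₀: no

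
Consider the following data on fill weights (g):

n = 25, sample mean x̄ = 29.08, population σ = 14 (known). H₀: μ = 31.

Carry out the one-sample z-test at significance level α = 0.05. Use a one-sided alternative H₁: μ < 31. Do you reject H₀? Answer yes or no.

reject H₀: no

SE = σ/√n = 14/√25 = 2.8000
z = (x̄−μ₀)/SE = (29.08−31)/2.8000 = -0.6857
p-value (one-sided, H₁ less) = 0.24645
At α=0.05: p ≥ α → fail to reject H₀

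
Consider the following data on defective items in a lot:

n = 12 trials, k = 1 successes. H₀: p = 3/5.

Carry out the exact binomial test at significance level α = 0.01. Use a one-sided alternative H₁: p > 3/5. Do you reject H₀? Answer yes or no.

reject H₀: no

Exact binomial: n=12, k=1, p₀=3/5=0.6000
P(X≥1) from Σ C(n,i)·p₀^i·(1−p₀)^(n−i)
p-value (one-sided, H₁ greater) = 0.99998
At α=0.01: p ≥ α → fail to reject H₀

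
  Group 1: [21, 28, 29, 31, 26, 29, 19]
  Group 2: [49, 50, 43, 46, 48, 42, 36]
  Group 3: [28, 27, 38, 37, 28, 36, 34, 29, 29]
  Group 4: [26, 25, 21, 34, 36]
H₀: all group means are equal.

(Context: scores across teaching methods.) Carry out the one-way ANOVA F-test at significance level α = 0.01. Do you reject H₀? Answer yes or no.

reject H₀: yes

Group means [26.14, 44.86, 31.78, 28.40], grand mean 33.036
SSB = Σnᵢ(x̄ᵢ−x̄)² = 1432.494; SSW = ΣΣ(x−x̄ᵢ)² = 582.470
MSB = 1432.494/3 = 477.4981; MSW = 582.470/24 = 24.2696
F = MSB/MSW = 19.6748
df = (3, 24)
p-value (upper-tail) = 0.00000
At α=0.01: p < α → reject H₀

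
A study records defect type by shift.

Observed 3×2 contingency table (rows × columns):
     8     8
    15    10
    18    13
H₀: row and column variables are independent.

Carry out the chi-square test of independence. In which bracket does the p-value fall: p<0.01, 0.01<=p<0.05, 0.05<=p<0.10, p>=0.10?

Row totals [16, 25, 31], col totals [41, 31], n=72
χ² = (8−9.11)²/9.11 + (8−6.89)²/6.89 + (15−14.24)²/14.24 + (10−10.76)²/10.76 + (18−17.65)²/17.65 + (13−13.35)²/13.35 = 0.4258
df = 2
p-value (upper-tail) = 0.80825
→ bracket: p>=0.10

p-value bracket: p>=0.10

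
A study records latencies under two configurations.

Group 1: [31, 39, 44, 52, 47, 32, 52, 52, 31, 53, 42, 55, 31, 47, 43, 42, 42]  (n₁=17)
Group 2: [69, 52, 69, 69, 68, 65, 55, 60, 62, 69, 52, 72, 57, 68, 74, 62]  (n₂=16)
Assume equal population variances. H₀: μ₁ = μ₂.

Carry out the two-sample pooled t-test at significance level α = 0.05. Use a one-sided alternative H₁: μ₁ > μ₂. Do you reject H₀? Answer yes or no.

x̄₁=43.235, s₁=8.258, n₁=17
x̄₂=63.938, s₂=7.019, n₂=16
s_p² = [16·8.258² + 15·7.019²]/31 = 59.0321
SE = √(s_p²·(1/17+1/16)) = 2.6762
t = (43.235−63.938)/2.6762 = -7.7357
df = 31
p-value (one-sided, H₁ greater) = 1.00000
At α=0.05: p ≥ α → fail to reject H₀

reject H₀: no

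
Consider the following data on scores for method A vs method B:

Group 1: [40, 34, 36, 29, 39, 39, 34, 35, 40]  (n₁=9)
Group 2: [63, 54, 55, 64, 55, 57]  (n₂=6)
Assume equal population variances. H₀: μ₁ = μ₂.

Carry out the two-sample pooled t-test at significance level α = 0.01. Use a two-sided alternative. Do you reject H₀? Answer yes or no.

x̄₁=36.222, s₁=3.667, n₁=9
x̄₂=58.000, s₂=4.382, n₂=6
s_p² = [8·3.667² + 5·4.382²]/13 = 15.6581
SE = √(s_p²·(1/9+1/6)) = 2.0855
t = (36.222−58.000)/2.0855 = -10.4423
df = 13
p-value (two-sided) = 0.00000
At α=0.01: p < α → reject H₀

reject H₀: yes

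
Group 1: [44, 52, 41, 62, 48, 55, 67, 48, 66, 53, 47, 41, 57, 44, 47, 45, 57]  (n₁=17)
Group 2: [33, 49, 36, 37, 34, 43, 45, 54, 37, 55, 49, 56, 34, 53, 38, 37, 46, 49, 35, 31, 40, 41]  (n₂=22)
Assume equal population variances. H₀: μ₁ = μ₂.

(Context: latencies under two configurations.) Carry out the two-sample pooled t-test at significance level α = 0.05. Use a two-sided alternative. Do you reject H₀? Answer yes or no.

x̄₁=51.412, s₁=8.201, n₁=17
x̄₂=42.364, s₂=7.901, n₂=22
s_p² = [16·8.201² + 21·7.901²]/37 = 64.5192
SE = √(s_p²·(1/17+1/22)) = 2.5938
t = (51.412−42.364)/2.5938 = 3.4883
df = 37
p-value (two-sided) = 0.00127
At α=0.05: p < α → reject H₀

reject H₀: yes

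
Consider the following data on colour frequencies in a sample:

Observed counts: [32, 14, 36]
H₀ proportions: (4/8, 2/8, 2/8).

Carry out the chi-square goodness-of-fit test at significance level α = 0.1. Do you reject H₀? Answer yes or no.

reject H₀: yes

n = 82; E_i = n·p_i = [41.00, 20.50, 20.50]
χ² = (32−41.00)²/41.00 + (14−20.50)²/20.50 + (36−20.50)²/20.50 = 15.7561
df = 2
p-value (upper-tail) = 0.00038
At α=0.1: p < α → reject H₀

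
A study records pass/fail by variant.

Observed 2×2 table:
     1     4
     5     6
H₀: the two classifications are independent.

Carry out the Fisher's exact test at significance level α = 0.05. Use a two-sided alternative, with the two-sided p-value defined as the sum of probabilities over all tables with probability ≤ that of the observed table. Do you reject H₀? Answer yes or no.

reject H₀: no

Margins: r₁=5, r₂=11, c₁=6, c₂=10, n=16
p_obs = C(5,1)·C(11,5)/C(16,6); sum pmf over tables with pmf ≤ p_obs
p-value (two-sided) = 0.58791
At α=0.05: p ≥ α → fail to reject H₀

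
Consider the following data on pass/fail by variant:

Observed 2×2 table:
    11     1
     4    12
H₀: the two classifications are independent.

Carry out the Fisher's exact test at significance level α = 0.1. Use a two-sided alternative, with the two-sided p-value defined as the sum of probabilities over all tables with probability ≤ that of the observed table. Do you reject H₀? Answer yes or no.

Margins: r₁=12, r₂=16, c₁=15, c₂=13, n=28
p_obs = C(12,11)·C(16,4)/C(28,15); sum pmf over tables with pmf ≤ p_obs
p-value (two-sided) = 0.00064
At α=0.1: p < α → reject H₀

reject H₀: yes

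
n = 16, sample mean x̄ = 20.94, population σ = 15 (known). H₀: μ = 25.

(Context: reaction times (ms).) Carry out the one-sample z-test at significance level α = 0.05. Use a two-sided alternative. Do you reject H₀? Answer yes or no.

SE = σ/√n = 15/√16 = 3.7500
z = (x̄−μ₀)/SE = (20.94−25)/3.7500 = -1.0827
p-value (two-sided) = 0.27896
At α=0.05: p ≥ α → fail to reject H₀

reject H₀: no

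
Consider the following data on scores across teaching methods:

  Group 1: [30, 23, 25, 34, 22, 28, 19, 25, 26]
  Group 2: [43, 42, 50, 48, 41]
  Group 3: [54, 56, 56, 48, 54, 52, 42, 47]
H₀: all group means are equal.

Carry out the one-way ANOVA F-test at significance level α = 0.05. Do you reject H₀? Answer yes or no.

reject H₀: yes

Group means [25.78, 44.80, 51.12], grand mean 39.318
SSB = Σnᵢ(x̄ᵢ−x̄)² = 2915.542; SSW = ΣΣ(x−x̄ᵢ)² = 397.231
MSB = 2915.542/2 = 1457.7711; MSW = 397.231/19 = 20.9069
F = MSB/MSW = 69.7269
df = (2, 19)
p-value (upper-tail) = 0.00000
At α=0.05: p < α → reject H₀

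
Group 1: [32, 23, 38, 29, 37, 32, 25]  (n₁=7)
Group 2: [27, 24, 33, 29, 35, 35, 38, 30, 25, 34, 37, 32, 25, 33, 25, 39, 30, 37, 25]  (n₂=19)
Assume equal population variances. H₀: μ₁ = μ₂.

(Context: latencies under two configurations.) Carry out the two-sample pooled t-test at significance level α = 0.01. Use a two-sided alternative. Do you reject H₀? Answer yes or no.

x̄₁=30.857, s₁=5.640, n₁=7
x̄₂=31.211, s₂=4.995, n₂=19
s_p² = [6·5.640² + 18·4.995²]/24 = 26.6673
SE = √(s_p²·(1/7+1/19)) = 2.2832
t = (30.857−31.211)/2.2832 = -0.1548
df = 24
p-value (two-sided) = 0.87829
At α=0.01: p ≥ α → fail to reject H₀

reject H₀: no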